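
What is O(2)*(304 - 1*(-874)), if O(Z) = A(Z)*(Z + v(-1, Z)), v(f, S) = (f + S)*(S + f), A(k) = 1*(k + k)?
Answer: 14136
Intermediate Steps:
A(k) = 2*k (A(k) = 1*(2*k) = 2*k)
v(f, S) = (S + f)**2 (v(f, S) = (S + f)*(S + f) = (S + f)**2)
O(Z) = 2*Z*(Z + (-1 + Z)**2) (O(Z) = (2*Z)*(Z + (Z - 1)**2) = (2*Z)*(Z + (-1 + Z)**2) = 2*Z*(Z + (-1 + Z)**2))
O(2)*(304 - 1*(-874)) = (2*2*(2 + (-1 + 2)**2))*(304 - 1*(-874)) = (2*2*(2 + 1**2))*(304 + 874) = (2*2*(2 + 1))*1178 = (2*2*3)*1178 = 12*1178 = 14136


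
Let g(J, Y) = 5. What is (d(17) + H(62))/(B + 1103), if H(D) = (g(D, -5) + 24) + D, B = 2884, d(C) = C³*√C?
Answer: 91/3987 + 4913*√17/3987 ≈ 5.1035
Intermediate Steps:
d(C) = C^(7/2)
H(D) = 29 + D (H(D) = (5 + 24) + D = 29 + D)
(d(17) + H(62))/(B + 1103) = (17^(7/2) + (29 + 62))/(2884 + 1103) = (4913*√17 + 91)/3987 = (91 + 4913*√17)*(1/3987) = 91/3987 + 4913*√17/3987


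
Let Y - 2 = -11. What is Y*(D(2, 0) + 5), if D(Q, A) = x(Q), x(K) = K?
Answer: -63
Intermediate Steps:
D(Q, A) = Q
Y = -9 (Y = 2 - 11 = -9)
Y*(D(2, 0) + 5) = -9*(2 + 5) = -9*7 = -63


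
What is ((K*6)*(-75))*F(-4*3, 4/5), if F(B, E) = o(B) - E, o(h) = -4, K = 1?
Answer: 2160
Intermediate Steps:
F(B, E) = -4 - E
((K*6)*(-75))*F(-4*3, 4/5) = ((1*6)*(-75))*(-4 - 4/5) = (6*(-75))*(-4 - 4/5) = -450*(-4 - 1*⅘) = -450*(-4 - ⅘) = -450*(-24/5) = 2160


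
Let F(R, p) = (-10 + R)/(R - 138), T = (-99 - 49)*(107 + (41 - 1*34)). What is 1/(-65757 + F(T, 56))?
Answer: -8505/559254844 ≈ -1.5208e-5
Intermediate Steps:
T = -16872 (T = -148*(107 + (41 - 34)) = -148*(107 + 7) = -148*114 = -16872)
F(R, p) = (-10 + R)/(-138 + R)
1/(-65757 + F(T, 56)) = 1/(-65757 + (-10 - 16872)/(-138 - 16872)) = 1/(-65757 - 16882/(-17010)) = 1/(-65757 - 1/17010*(-16882)) = 1/(-65757 + 8441/8505) = 1/(-559254844/8505) = -8505/559254844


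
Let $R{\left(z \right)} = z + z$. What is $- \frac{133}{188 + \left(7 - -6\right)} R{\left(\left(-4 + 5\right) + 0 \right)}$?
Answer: $- \frac{266}{201} \approx -1.3234$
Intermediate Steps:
$R{\left(z \right)} = 2 z$
$- \frac{133}{188 + \left(7 - -6\right)} R{\left(\left(-4 + 5\right) + 0 \right)} = - \frac{133}{188 + \left(7 - -6\right)} 2 \left(\left(-4 + 5\right) + 0\right) = - \frac{133}{188 + \left(7 + 6\right)} 2 \left(1 + 0\right) = - \frac{133}{188 + 13} \cdot 2 \cdot 1 = - \frac{133}{201} \cdot 2 = \left(-133\right) \frac{1}{201} \cdot 2 = \left(- \frac{133}{201}\right) 2 = - \frac{266}{201}$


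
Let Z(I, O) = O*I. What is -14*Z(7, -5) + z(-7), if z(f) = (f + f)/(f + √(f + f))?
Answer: 4424/9 + 2*I*√14/9 ≈ 491.56 + 0.83148*I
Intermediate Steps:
z(f) = 2*f/(f + √2*√f) (z(f) = (2*f)/(f + √(2*f)) = (2*f)/(f + √2*√f) = 2*f/(f + √2*√f))
Z(I, O) = I*O
-14*Z(7, -5) + z(-7) = -98*(-5) + 2*(-7)/(-7 + √2*√(-7)) = -14*(-35) + 2*(-7)/(-7 + √2*(I*√7)) = 490 + 2*(-7)/(-7 + I*√14) = 490 - 14/(-7 + I*√14)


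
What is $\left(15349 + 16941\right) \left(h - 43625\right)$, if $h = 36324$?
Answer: $-235749290$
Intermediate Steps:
$\left(15349 + 16941\right) \left(h - 43625\right) = \left(15349 + 16941\right) \left(36324 - 43625\right) = 32290 \left(-7301\right) = -235749290$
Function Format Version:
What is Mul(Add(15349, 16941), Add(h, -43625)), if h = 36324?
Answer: -235749290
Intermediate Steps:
Mul(Add(15349, 16941), Add(h, -43625)) = Mul(Add(15349, 16941), Add(36324, -43625)) = Mul(32290, -7301) = -235749290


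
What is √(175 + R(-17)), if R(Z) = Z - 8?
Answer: 5*√6 ≈ 12.247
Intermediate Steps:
R(Z) = -8 + Z
√(175 + R(-17)) = √(175 + (-8 - 17)) = √(175 - 25) = √150 = 5*√6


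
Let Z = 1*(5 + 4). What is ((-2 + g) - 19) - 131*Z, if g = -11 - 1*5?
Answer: -1216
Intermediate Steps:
g = -16 (g = -11 - 5 = -16)
Z = 9 (Z = 1*9 = 9)
((-2 + g) - 19) - 131*Z = ((-2 - 16) - 19) - 131*9 = (-18 - 19) - 1179 = -37 - 1179 = -1216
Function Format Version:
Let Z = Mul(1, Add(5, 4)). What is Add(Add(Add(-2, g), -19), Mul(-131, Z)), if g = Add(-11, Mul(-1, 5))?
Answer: -1216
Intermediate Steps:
g = -16 (g = Add(-11, -5) = -16)
Z = 9 (Z = Mul(1, 9) = 9)
Add(Add(Add(-2, g), -19), Mul(-131, Z)) = Add(Add(Add(-2, -16), -19), Mul(-131, 9)) = Add(Add(-18, -19), -1179) = Add(-37, -1179) = -1216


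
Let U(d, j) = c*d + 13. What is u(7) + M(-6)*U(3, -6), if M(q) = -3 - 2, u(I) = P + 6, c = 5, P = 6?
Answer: -128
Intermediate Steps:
u(I) = 12 (u(I) = 6 + 6 = 12)
M(q) = -5
U(d, j) = 13 + 5*d (U(d, j) = 5*d + 13 = 13 + 5*d)
u(7) + M(-6)*U(3, -6) = 12 - 5*(13 + 5*3) = 12 - 5*(13 + 15) = 12 - 5*28 = 12 - 140 = -128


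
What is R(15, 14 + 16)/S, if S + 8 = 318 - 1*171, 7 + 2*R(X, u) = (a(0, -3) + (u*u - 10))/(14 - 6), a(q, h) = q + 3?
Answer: 837/2224 ≈ 0.37635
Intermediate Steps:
a(q, h) = 3 + q
R(X, u) = -63/16 + u²/16 (R(X, u) = -7/2 + (((3 + 0) + (u*u - 10))/(14 - 6))/2 = -7/2 + ((3 + (u² - 10))/8)/2 = -7/2 + ((3 + (-10 + u²))*(⅛))/2 = -7/2 + ((-7 + u²)*(⅛))/2 = -7/2 + (-7/8 + u²/8)/2 = -7/2 + (-7/16 + u²/16) = -63/16 + u²/16)
S = 139 (S = -8 + (318 - 1*171) = -8 + (318 - 171) = -8 + 147 = 139)
R(15, 14 + 16)/S = (-63/16 + (14 + 16)²/16)/139 = (-63/16 + (1/16)*30²)*(1/139) = (-63/16 + (1/16)*900)*(1/139) = (-63/16 + 225/4)*(1/139) = (837/16)*(1/139) = 837/2224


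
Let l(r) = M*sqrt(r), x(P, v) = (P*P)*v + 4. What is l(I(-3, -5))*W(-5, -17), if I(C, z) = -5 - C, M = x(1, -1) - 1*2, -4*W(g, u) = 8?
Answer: -2*I*sqrt(2) ≈ -2.8284*I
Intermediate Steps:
W(g, u) = -2 (W(g, u) = -1/4*8 = -2)
x(P, v) = 4 + v*P**2 (x(P, v) = P**2*v + 4 = v*P**2 + 4 = 4 + v*P**2)
M = 1 (M = (4 - 1*1**2) - 1*2 = (4 - 1*1) - 2 = (4 - 1) - 2 = 3 - 2 = 1)
l(r) = sqrt(r) (l(r) = 1*sqrt(r) = sqrt(r))
l(I(-3, -5))*W(-5, -17) = sqrt(-5 - 1*(-3))*(-2) = sqrt(-5 + 3)*(-2) = sqrt(-2)*(-2) = (I*sqrt(2))*(-2) = -2*I*sqrt(2)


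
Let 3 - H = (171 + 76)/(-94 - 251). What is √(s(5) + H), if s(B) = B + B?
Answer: 26*√2415/345 ≈ 3.7035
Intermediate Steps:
s(B) = 2*B
H = 1282/345 (H = 3 - (171 + 76)/(-94 - 251) = 3 - 247/(-345) = 3 - 247*(-1)/345 = 3 - 1*(-247/345) = 3 + 247/345 = 1282/345 ≈ 3.7159)
√(s(5) + H) = √(2*5 + 1282/345) = √(10 + 1282/345) = √(4732/345) = 26*√2415/345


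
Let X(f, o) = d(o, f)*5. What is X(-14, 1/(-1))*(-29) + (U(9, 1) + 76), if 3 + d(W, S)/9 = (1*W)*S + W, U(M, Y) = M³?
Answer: -12245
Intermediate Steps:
d(W, S) = -27 + 9*W + 9*S*W (d(W, S) = -27 + 9*((1*W)*S + W) = -27 + 9*(W*S + W) = -27 + 9*(S*W + W) = -27 + 9*(W + S*W) = -27 + (9*W + 9*S*W) = -27 + 9*W + 9*S*W)
X(f, o) = -135 + 45*o + 45*f*o (X(f, o) = (-27 + 9*o + 9*f*o)*5 = -135 + 45*o + 45*f*o)
X(-14, 1/(-1))*(-29) + (U(9, 1) + 76) = (-135 + 45/(-1) + 45*(-14)/(-1))*(-29) + (9³ + 76) = (-135 + 45*(-1) + 45*(-14)*(-1))*(-29) + (729 + 76) = (-135 - 45 + 630)*(-29) + 805 = 450*(-29) + 805 = -13050 + 805 = -12245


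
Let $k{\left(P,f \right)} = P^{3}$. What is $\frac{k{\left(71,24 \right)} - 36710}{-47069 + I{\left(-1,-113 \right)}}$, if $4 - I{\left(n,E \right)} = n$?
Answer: $- \frac{107067}{15688} \approx -6.8248$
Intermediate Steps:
$I{\left(n,E \right)} = 4 - n$
$\frac{k{\left(71,24 \right)} - 36710}{-47069 + I{\left(-1,-113 \right)}} = \frac{71^{3} - 36710}{-47069 + \left(4 - -1\right)} = \frac{357911 - 36710}{-47069 + \left(4 + 1\right)} = \frac{321201}{-47069 + 5} = \frac{321201}{-47064} = 321201 \left(- \frac{1}{47064}\right) = - \frac{107067}{15688}$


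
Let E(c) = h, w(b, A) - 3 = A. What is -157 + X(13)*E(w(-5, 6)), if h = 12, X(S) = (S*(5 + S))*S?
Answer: 36347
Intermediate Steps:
X(S) = S²*(5 + S)
w(b, A) = 3 + A
E(c) = 12
-157 + X(13)*E(w(-5, 6)) = -157 + (13²*(5 + 13))*12 = -157 + (169*18)*12 = -157 + 3042*12 = -157 + 36504 = 36347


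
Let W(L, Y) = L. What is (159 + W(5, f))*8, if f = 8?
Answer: 1312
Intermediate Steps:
(159 + W(5, f))*8 = (159 + 5)*8 = 164*8 = 1312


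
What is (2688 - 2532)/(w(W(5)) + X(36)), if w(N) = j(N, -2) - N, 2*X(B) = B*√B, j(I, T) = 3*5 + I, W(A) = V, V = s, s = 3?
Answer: 52/41 ≈ 1.2683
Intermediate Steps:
V = 3
W(A) = 3
j(I, T) = 15 + I
X(B) = B^(3/2)/2 (X(B) = (B*√B)/2 = B^(3/2)/2)
w(N) = 15 (w(N) = (15 + N) - N = 15)
(2688 - 2532)/(w(W(5)) + X(36)) = (2688 - 2532)/(15 + 36^(3/2)/2) = 156/(15 + (½)*216) = 156/(15 + 108) = 156/123 = 156*(1/123) = 52/41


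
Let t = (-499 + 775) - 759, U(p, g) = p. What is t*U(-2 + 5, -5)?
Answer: -1449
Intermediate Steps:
t = -483 (t = 276 - 759 = -483)
t*U(-2 + 5, -5) = -483*(-2 + 5) = -483*3 = -1449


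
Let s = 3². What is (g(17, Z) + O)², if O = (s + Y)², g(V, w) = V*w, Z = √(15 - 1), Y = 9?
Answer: 109022 + 11016*√14 ≈ 1.5024e+5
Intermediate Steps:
s = 9
Z = √14 ≈ 3.7417
O = 324 (O = (9 + 9)² = 18² = 324)
(g(17, Z) + O)² = (17*√14 + 324)² = (324 + 17*√14)²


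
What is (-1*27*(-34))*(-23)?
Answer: -21114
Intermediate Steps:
(-1*27*(-34))*(-23) = -27*(-34)*(-23) = 918*(-23) = -21114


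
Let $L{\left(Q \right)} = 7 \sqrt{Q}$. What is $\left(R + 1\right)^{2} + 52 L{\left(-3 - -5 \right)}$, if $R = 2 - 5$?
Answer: $4 + 364 \sqrt{2} \approx 518.77$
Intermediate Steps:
$R = -3$ ($R = 2 - 5 = -3$)
$\left(R + 1\right)^{2} + 52 L{\left(-3 - -5 \right)} = \left(-3 + 1\right)^{2} + 52 \cdot 7 \sqrt{-3 - -5} = \left(-2\right)^{2} + 52 \cdot 7 \sqrt{-3 + 5} = 4 + 52 \cdot 7 \sqrt{2} = 4 + 364 \sqrt{2}$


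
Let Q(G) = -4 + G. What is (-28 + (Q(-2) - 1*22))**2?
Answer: 3136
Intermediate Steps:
(-28 + (Q(-2) - 1*22))**2 = (-28 + ((-4 - 2) - 1*22))**2 = (-28 + (-6 - 22))**2 = (-28 - 28)**2 = (-56)**2 = 3136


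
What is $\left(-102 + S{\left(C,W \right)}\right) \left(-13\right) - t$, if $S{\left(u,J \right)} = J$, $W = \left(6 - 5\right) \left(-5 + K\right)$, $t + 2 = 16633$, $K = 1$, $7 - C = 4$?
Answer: $-15253$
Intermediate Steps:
$C = 3$ ($C = 7 - 4 = 3$)
$t = 16631$ ($t = -2 + 16633 = 16631$)
$W = -4$ ($W = \left(6 - 5\right) \left(-5 + 1\right) = 1 \left(-4\right) = -4$)
$\left(-102 + S{\left(C,W \right)}\right) \left(-13\right) - t = \left(-102 - 4\right) \left(-13\right) - 16631 = \left(-106\right) \left(-13\right) - 16631 = 1378 - 16631 = -15253$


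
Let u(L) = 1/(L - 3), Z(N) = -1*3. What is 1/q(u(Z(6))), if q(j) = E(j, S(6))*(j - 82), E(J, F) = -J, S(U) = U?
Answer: -36/493 ≈ -0.073022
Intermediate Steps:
Z(N) = -3
u(L) = 1/(-3 + L)
q(j) = -j*(-82 + j) (q(j) = (-j)*(j - 82) = (-j)*(-82 + j) = -j*(-82 + j))
1/q(u(Z(6))) = 1/((82 - 1/(-3 - 3))/(-3 - 3)) = 1/((82 - 1/(-6))/(-6)) = 1/(-(82 - 1*(-1/6))/6) = 1/(-(82 + 1/6)/6) = 1/(-1/6*493/6) = 1/(-493/36) = -36/493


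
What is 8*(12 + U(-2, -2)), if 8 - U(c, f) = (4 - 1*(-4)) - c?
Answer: 80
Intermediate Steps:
U(c, f) = c (U(c, f) = 8 - ((4 - 1*(-4)) - c) = 8 - ((4 + 4) - c) = 8 - (8 - c) = 8 + (-8 + c) = c)
8*(12 + U(-2, -2)) = 8*(12 - 2) = 8*10 = 80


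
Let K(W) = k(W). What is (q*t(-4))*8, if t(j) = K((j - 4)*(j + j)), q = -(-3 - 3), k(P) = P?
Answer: 3072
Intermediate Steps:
K(W) = W
q = 6 (q = -1*(-6) = 6)
t(j) = 2*j*(-4 + j) (t(j) = (j - 4)*(j + j) = (-4 + j)*(2*j) = 2*j*(-4 + j))
(q*t(-4))*8 = (6*(2*(-4)*(-4 - 4)))*8 = (6*(2*(-4)*(-8)))*8 = (6*64)*8 = 384*8 = 3072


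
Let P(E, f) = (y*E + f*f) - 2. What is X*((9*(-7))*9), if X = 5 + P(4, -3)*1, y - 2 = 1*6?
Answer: -24948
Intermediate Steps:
y = 8 (y = 2 + 1*6 = 2 + 6 = 8)
P(E, f) = -2 + f² + 8*E (P(E, f) = (8*E + f*f) - 2 = (8*E + f²) - 2 = (f² + 8*E) - 2 = -2 + f² + 8*E)
X = 44 (X = 5 + (-2 + (-3)² + 8*4)*1 = 5 + (-2 + 9 + 32)*1 = 5 + 39*1 = 5 + 39 = 44)
X*((9*(-7))*9) = 44*((9*(-7))*9) = 44*(-63*9) = 44*(-567) = -24948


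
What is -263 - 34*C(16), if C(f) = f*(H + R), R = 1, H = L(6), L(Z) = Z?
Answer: -4071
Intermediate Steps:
H = 6
C(f) = 7*f (C(f) = f*(6 + 1) = f*7 = 7*f)
-263 - 34*C(16) = -263 - 238*16 = -263 - 34*112 = -263 - 3808 = -4071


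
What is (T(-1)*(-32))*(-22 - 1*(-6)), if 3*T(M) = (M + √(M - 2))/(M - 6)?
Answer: 512/21 - 512*I*√3/21 ≈ 24.381 - 42.229*I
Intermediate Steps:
T(M) = (M + √(-2 + M))/(3*(-6 + M)) (T(M) = ((M + √(M - 2))/(M - 6))/3 = ((M + √(-2 + M))/(-6 + M))/3 = (M + √(-2 + M))/(3*(-6 + M)))
(T(-1)*(-32))*(-22 - 1*(-6)) = (((-1 + √(-2 - 1))/(3*(-6 - 1)))*(-32))*(-22 - 1*(-6)) = (((⅓)*(-1 + √(-3))/(-7))*(-32))*(-22 + 6) = (((⅓)*(-⅐)*(-1 + I*√3))*(-32))*(-16) = ((1/21 - I*√3/21)*(-32))*(-16) = (-32/21 + 32*I*√3/21)*(-16) = 512/21 - 512*I*√3/21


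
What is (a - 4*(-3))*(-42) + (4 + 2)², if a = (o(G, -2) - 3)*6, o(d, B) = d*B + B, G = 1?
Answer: 1296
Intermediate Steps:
o(d, B) = B + B*d (o(d, B) = B*d + B = B + B*d)
a = -42 (a = (-2*(1 + 1) - 3)*6 = (-2*2 - 3)*6 = (-4 - 3)*6 = -7*6 = -42)
(a - 4*(-3))*(-42) + (4 + 2)² = (-42 - 4*(-3))*(-42) + (4 + 2)² = (-42 + 12)*(-42) + 6² = -30*(-42) + 36 = 1260 + 36 = 1296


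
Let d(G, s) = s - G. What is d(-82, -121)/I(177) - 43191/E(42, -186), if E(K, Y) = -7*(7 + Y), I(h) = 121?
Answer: -5274978/151613 ≈ -34.792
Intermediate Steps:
E(K, Y) = -49 - 7*Y
d(-82, -121)/I(177) - 43191/E(42, -186) = (-121 - 1*(-82))/121 - 43191/(-49 - 7*(-186)) = (-121 + 82)*(1/121) - 43191/(-49 + 1302) = -39*1/121 - 43191/1253 = -39/121 - 43191*1/1253 = -39/121 - 43191/1253 = -5274978/151613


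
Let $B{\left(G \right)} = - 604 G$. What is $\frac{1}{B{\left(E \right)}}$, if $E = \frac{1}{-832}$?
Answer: $\frac{208}{151} \approx 1.3775$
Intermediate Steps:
$E = - \frac{1}{832} \approx -0.0012019$
$\frac{1}{B{\left(E \right)}} = \frac{1}{\left(-604\right) \left(- \frac{1}{832}\right)} = \frac{1}{\frac{151}{208}} = \frac{208}{151}$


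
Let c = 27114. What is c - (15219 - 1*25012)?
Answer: 36907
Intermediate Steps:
c - (15219 - 1*25012) = 27114 - (15219 - 1*25012) = 27114 - (15219 - 25012) = 27114 - 1*(-9793) = 27114 + 9793 = 36907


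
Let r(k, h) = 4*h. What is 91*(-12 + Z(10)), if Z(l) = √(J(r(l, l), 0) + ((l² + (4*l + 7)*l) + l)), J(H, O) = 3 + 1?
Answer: -1092 + 182*√146 ≈ 1107.1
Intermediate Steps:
J(H, O) = 4
Z(l) = √(4 + l + l² + l*(7 + 4*l)) (Z(l) = √(4 + ((l² + (4*l + 7)*l) + l)) = √(4 + ((l² + (7 + 4*l)*l) + l)) = √(4 + ((l² + l*(7 + 4*l)) + l)) = √(4 + (l + l² + l*(7 + 4*l))) = √(4 + l + l² + l*(7 + 4*l)))
91*(-12 + Z(10)) = 91*(-12 + √(4 + 5*10² + 8*10)) = 91*(-12 + √(4 + 5*100 + 80)) = 91*(-12 + √(4 + 500 + 80)) = 91*(-12 + √584) = 91*(-12 + 2*√146) = -1092 + 182*√146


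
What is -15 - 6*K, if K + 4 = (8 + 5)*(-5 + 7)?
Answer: -147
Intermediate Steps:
K = 22 (K = -4 + (8 + 5)*(-5 + 7) = -4 + 13*2 = -4 + 26 = 22)
-15 - 6*K = -15 - 6*22 = -15 - 132 = -147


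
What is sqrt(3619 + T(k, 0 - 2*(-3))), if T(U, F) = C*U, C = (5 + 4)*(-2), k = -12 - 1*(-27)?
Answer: sqrt(3349) ≈ 57.871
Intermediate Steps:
k = 15 (k = -12 + 27 = 15)
C = -18 (C = 9*(-2) = -18)
T(U, F) = -18*U
sqrt(3619 + T(k, 0 - 2*(-3))) = sqrt(3619 - 18*15) = sqrt(3619 - 270) = sqrt(3349)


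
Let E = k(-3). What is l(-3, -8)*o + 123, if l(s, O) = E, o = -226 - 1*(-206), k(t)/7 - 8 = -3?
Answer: -577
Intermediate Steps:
k(t) = 35 (k(t) = 56 + 7*(-3) = 56 - 21 = 35)
E = 35
o = -20 (o = -226 + 206 = -20)
l(s, O) = 35
l(-3, -8)*o + 123 = 35*(-20) + 123 = -700 + 123 = -577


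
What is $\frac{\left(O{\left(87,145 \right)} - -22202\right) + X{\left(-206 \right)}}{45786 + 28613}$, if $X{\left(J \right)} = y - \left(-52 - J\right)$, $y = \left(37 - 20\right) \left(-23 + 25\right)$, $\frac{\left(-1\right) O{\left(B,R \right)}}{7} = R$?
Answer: $\frac{21067}{74399} \approx 0.28316$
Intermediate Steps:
$O{\left(B,R \right)} = - 7 R$
$y = 34$ ($y = 17 \cdot 2 = 34$)
$X{\left(J \right)} = 86 + J$ ($X{\left(J \right)} = 34 - \left(-52 - J\right) = 34 + \left(52 + J\right) = 86 + J$)
$\frac{\left(O{\left(87,145 \right)} - -22202\right) + X{\left(-206 \right)}}{45786 + 28613} = \frac{\left(\left(-7\right) 145 - -22202\right) + \left(86 - 206\right)}{45786 + 28613} = \frac{\left(-1015 + 22202\right) - 120}{74399} = \left(21187 - 120\right) \frac{1}{74399} = 21067 \cdot \frac{1}{74399} = \frac{21067}{74399}$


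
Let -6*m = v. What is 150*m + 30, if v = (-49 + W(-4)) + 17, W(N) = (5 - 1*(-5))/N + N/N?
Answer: 1735/2 ≈ 867.50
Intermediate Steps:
W(N) = 1 + 10/N (W(N) = (5 + 5)/N + 1 = 10/N + 1 = 1 + 10/N)
v = -67/2 (v = (-49 + (10 - 4)/(-4)) + 17 = (-49 - ¼*6) + 17 = (-49 - 3/2) + 17 = -101/2 + 17 = -67/2 ≈ -33.500)
m = 67/12 (m = -⅙*(-67/2) = 67/12 ≈ 5.5833)
150*m + 30 = 150*(67/12) + 30 = 1675/2 + 30 = 1735/2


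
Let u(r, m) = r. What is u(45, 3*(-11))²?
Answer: 2025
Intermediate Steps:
u(45, 3*(-11))² = 45² = 2025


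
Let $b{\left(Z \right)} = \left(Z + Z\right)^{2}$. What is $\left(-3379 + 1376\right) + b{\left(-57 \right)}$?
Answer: $10993$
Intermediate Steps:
$b{\left(Z \right)} = 4 Z^{2}$ ($b{\left(Z \right)} = \left(2 Z\right)^{2} = 4 Z^{2}$)
$\left(-3379 + 1376\right) + b{\left(-57 \right)} = \left(-3379 + 1376\right) + 4 \left(-57\right)^{2} = -2003 + 4 \cdot 3249 = -2003 + 12996 = 10993$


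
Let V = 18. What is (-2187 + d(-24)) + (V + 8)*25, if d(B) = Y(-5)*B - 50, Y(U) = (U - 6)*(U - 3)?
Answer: -3699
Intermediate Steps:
Y(U) = (-6 + U)*(-3 + U)
d(B) = -50 + 88*B (d(B) = (18 + (-5)**2 - 9*(-5))*B - 50 = (18 + 25 + 45)*B - 50 = 88*B - 50 = -50 + 88*B)
(-2187 + d(-24)) + (V + 8)*25 = (-2187 + (-50 + 88*(-24))) + (18 + 8)*25 = (-2187 + (-50 - 2112)) + 26*25 = (-2187 - 2162) + 650 = -4349 + 650 = -3699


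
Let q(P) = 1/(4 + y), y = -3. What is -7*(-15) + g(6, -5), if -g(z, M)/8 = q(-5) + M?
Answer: 137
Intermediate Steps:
q(P) = 1 (q(P) = 1/(4 - 3) = 1/1 = 1)
g(z, M) = -8 - 8*M (g(z, M) = -8*(1 + M) = -8 - 8*M)
-7*(-15) + g(6, -5) = -7*(-15) + (-8 - 8*(-5)) = 105 + (-8 + 40) = 105 + 32 = 137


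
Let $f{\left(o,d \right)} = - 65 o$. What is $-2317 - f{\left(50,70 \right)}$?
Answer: $933$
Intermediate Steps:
$-2317 - f{\left(50,70 \right)} = -2317 - \left(-65\right) 50 = -2317 - -3250 = -2317 + 3250 = 933$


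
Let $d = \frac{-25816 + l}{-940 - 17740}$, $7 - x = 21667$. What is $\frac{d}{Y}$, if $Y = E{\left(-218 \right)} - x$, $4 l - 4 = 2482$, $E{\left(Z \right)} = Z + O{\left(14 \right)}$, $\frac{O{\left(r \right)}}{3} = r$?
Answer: $\frac{1229}{19576640} \approx 6.2779 \cdot 10^{-5}$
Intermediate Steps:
$x = -21660$ ($x = 7 - 21667 = -21660$)
$O{\left(r \right)} = 3 r$
$E{\left(Z \right)} = 42 + Z$ ($E{\left(Z \right)} = Z + 3 \cdot 14 = Z + 42 = 42 + Z$)
$l = \frac{1243}{2}$ ($l = 1 + \frac{1}{4} \cdot 2482 = 1 + \frac{1241}{2} = \frac{1243}{2} \approx 621.5$)
$d = \frac{50389}{37360}$ ($d = \frac{-25816 + \frac{1243}{2}}{-940 - 17740} = - \frac{50389}{2 \left(-18680\right)} = \left(- \frac{50389}{2}\right) \left(- \frac{1}{18680}\right) = \frac{50389}{37360} \approx 1.3487$)
$Y = 21484$ ($Y = \left(42 - 218\right) - -21660 = -176 + 21660 = 21484$)
$\frac{d}{Y} = \frac{50389}{37360 \cdot 21484} = \frac{50389}{37360} \cdot \frac{1}{21484} = \frac{1229}{19576640}$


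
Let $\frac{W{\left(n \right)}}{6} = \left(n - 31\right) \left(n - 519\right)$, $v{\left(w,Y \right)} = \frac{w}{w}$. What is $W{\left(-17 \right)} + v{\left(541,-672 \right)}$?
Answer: $154369$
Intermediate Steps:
$v{\left(w,Y \right)} = 1$
$W{\left(n \right)} = 6 \left(-519 + n\right) \left(-31 + n\right)$ ($W{\left(n \right)} = 6 \left(n - 31\right) \left(n - 519\right) = 6 \left(-31 + n\right) \left(-519 + n\right) = 6 \left(-519 + n\right) \left(-31 + n\right)$)
$W{\left(-17 \right)} + v{\left(541,-672 \right)} = \left(96534 - -56100 + 6 \left(-17\right)^{2}\right) + 1 = \left(96534 + 56100 + 6 \cdot 289\right) + 1 = \left(96534 + 56100 + 1734\right) + 1 = 154368 + 1 = 154369$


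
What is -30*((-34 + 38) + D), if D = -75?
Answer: 2130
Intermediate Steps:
-30*((-34 + 38) + D) = -30*((-34 + 38) - 75) = -30*(4 - 75) = -30*(-71) = 2130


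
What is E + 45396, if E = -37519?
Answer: 7877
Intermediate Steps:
E + 45396 = -37519 + 45396 = 7877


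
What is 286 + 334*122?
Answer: 41034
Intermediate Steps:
286 + 334*122 = 286 + 40748 = 41034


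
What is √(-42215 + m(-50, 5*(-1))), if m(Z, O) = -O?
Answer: 3*I*√4690 ≈ 205.45*I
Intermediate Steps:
√(-42215 + m(-50, 5*(-1))) = √(-42215 - 5*(-1)) = √(-42215 - 1*(-5)) = √(-42215 + 5) = √(-42210) = 3*I*√4690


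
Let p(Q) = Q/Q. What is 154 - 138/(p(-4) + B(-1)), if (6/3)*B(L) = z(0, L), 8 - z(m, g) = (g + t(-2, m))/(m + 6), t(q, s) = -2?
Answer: 894/7 ≈ 127.71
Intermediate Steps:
z(m, g) = 8 - (-2 + g)/(6 + m) (z(m, g) = 8 - (g - 2)/(m + 6) = 8 - (-2 + g)/(6 + m))
p(Q) = 1
B(L) = 25/6 - L/12 (B(L) = ((50 - L + 8*0)/(6 + 0))/2 = ((50 - L + 0)/6)/2 = ((50 - L)/6)/2 = (25/3 - L/6)/2 = 25/6 - L/12)
154 - 138/(p(-4) + B(-1)) = 154 - 138/(1 + (25/6 - 1/12*(-1))) = 154 - 138/(1 + (25/6 + 1/12)) = 154 - 138/(1 + 17/4) = 154 - 138/(21/4) = 154 + (4/21)*(-138) = 154 - 184/7 = 894/7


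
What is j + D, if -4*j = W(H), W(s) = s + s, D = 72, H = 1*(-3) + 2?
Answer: 145/2 ≈ 72.500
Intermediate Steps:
H = -1 (H = -3 + 2 = -1)
W(s) = 2*s
j = ½ (j = -(-1)/2 = -¼*(-2) = ½ ≈ 0.50000)
j + D = ½ + 72 = 145/2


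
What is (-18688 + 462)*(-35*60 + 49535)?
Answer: -864550310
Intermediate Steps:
(-18688 + 462)*(-35*60 + 49535) = -18226*(-2100 + 49535) = -18226*47435 = -864550310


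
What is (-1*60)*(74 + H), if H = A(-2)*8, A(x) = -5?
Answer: -2040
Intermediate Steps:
H = -40 (H = -5*8 = -40)
(-1*60)*(74 + H) = (-1*60)*(74 - 40) = -60*34 = -2040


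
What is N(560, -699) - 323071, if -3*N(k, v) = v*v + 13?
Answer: -1457827/3 ≈ -4.8594e+5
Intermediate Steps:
N(k, v) = -13/3 - v**2/3 (N(k, v) = -(v*v + 13)/3 = -(v**2 + 13)/3 = -(13 + v**2)/3 = -13/3 - v**2/3)
N(560, -699) - 323071 = (-13/3 - 1/3*(-699)**2) - 323071 = (-13/3 - 1/3*488601) - 323071 = (-13/3 - 162867) - 323071 = -488614/3 - 323071 = -1457827/3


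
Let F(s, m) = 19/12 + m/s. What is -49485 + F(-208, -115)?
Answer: -30877307/624 ≈ -49483.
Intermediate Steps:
F(s, m) = 19/12 + m/s (F(s, m) = 19*(1/12) + m/s = 19/12 + m/s)
-49485 + F(-208, -115) = -49485 + (19/12 - 115/(-208)) = -49485 + (19/12 - 115*(-1/208)) = -49485 + (19/12 + 115/208) = -49485 + 1333/624 = -30877307/624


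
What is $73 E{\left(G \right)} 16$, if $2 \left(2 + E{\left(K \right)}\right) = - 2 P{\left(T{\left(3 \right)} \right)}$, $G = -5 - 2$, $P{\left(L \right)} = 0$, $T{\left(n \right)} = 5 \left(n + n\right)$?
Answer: $-2336$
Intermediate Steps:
$T{\left(n \right)} = 10 n$ ($T{\left(n \right)} = 5 \cdot 2 n = 10 n$)
$G = -7$
$E{\left(K \right)} = -2$ ($E{\left(K \right)} = -2 + \frac{\left(-2\right) 0}{2} = -2 + \frac{1}{2} \cdot 0 = -2 + 0 = -2$)
$73 E{\left(G \right)} 16 = 73 \left(-2\right) 16 = \left(-146\right) 16 = -2336$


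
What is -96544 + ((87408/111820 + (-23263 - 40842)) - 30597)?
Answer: -5346260078/27955 ≈ -1.9125e+5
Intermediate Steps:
-96544 + ((87408/111820 + (-23263 - 40842)) - 30597) = -96544 + ((87408*(1/111820) - 64105) - 30597) = -96544 + ((21852/27955 - 64105) - 30597) = -96544 + (-1792033423/27955 - 30597) = -96544 - 2647372558/27955 = -5346260078/27955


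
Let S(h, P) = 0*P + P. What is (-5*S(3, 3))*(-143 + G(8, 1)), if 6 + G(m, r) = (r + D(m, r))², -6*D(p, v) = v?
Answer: 26695/12 ≈ 2224.6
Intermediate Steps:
D(p, v) = -v/6
S(h, P) = P (S(h, P) = 0 + P = P)
G(m, r) = -6 + 25*r²/36 (G(m, r) = -6 + (r - r/6)² = -6 + (5*r/6)² = -6 + 25*r²/36)
(-5*S(3, 3))*(-143 + G(8, 1)) = (-5*3)*(-143 + (-6 + (25/36)*1²)) = -15*(-143 + (-6 + (25/36)*1)) = -15*(-143 + (-6 + 25/36)) = -15*(-143 - 191/36) = -15*(-5339/36) = 26695/12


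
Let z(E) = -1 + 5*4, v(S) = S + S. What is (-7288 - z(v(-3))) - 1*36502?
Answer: -43809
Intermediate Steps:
v(S) = 2*S
z(E) = 19 (z(E) = -1 + 20 = 19)
(-7288 - z(v(-3))) - 1*36502 = (-7288 - 1*19) - 1*36502 = (-7288 - 19) - 36502 = -7307 - 36502 = -43809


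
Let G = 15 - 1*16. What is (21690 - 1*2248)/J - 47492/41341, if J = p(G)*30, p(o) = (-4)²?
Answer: 390477781/9921840 ≈ 39.355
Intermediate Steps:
G = -1 (G = 15 - 16 = -1)
p(o) = 16
J = 480 (J = 16*30 = 480)
(21690 - 1*2248)/J - 47492/41341 = (21690 - 1*2248)/480 - 47492/41341 = (21690 - 2248)*(1/480) - 47492*1/41341 = 19442*(1/480) - 47492/41341 = 9721/240 - 47492/41341 = 390477781/9921840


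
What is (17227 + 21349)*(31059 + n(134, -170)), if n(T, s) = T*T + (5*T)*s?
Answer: -2503003760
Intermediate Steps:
n(T, s) = T² + 5*T*s
(17227 + 21349)*(31059 + n(134, -170)) = (17227 + 21349)*(31059 + 134*(134 + 5*(-170))) = 38576*(31059 + 134*(134 - 850)) = 38576*(31059 + 134*(-716)) = 38576*(31059 - 95944) = 38576*(-64885) = -2503003760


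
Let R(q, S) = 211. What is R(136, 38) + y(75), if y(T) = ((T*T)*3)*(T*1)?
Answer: 1265836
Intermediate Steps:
y(T) = 3*T³ (y(T) = (T²*3)*T = (3*T²)*T = 3*T³)
R(136, 38) + y(75) = 211 + 3*75³ = 211 + 3*421875 = 211 + 1265625 = 1265836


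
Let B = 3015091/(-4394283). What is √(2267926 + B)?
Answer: √43793009786042504661/4394283 ≈ 1506.0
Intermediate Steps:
B = -3015091/4394283 (B = 3015091*(-1/4394283) = -3015091/4394283 ≈ -0.68614)
√(2267926 + B) = √(2267926 - 3015091/4394283) = √(9965905651967/4394283) = √43793009786042504661/4394283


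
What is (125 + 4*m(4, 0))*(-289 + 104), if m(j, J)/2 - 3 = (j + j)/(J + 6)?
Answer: -88615/3 ≈ -29538.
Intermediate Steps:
m(j, J) = 6 + 4*j/(6 + J) (m(j, J) = 6 + 2*((j + j)/(J + 6)) = 6 + 2*((2*j)/(6 + J)) = 6 + 2*(2*j/(6 + J)) = 6 + 4*j/(6 + J))
(125 + 4*m(4, 0))*(-289 + 104) = (125 + 4*(2*(18 + 2*4 + 3*0)/(6 + 0)))*(-289 + 104) = (125 + 4*(2*(18 + 8 + 0)/6))*(-185) = (125 + 4*(2*(⅙)*26))*(-185) = (125 + 4*(26/3))*(-185) = (125 + 104/3)*(-185) = (479/3)*(-185) = -88615/3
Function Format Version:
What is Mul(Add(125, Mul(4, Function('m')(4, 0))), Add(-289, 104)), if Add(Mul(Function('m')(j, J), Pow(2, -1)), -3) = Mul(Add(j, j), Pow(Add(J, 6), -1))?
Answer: Rational(-88615, 3) ≈ -29538.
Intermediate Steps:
Function('m')(j, J) = Add(6, Mul(4, j, Pow(Add(6, J), -1))) (Function('m')(j, J) = Add(6, Mul(2, Mul(Add(j, j), Pow(Add(J, 6), -1)))) = Add(6, Mul(2, Mul(Mul(2, j), Pow(Add(6, J), -1)))) = Add(6, Mul(2, Mul(2, j, Pow(Add(6, J), -1)))) = Add(6, Mul(4, j, Pow(Add(6, J), -1))))
Mul(Add(125, Mul(4, Function('m')(4, 0))), Add(-289, 104)) = Mul(Add(125, Mul(4, Mul(2, Pow(Add(6, 0), -1), Add(18, Mul(2, 4), Mul(3, 0))))), Add(-289, 104)) = Mul(Add(125, Mul(4, Mul(2, Pow(6, -1), Add(18, 8, 0)))), -185) = Mul(Add(125, Mul(4, Mul(2, Rational(1, 6), 26))), -185) = Mul(Add(125, Mul(4, Rational(26, 3))), -185) = Mul(Add(125, Rational(104, 3)), -185) = Mul(Rational(479, 3), -185) = Rational(-88615, 3)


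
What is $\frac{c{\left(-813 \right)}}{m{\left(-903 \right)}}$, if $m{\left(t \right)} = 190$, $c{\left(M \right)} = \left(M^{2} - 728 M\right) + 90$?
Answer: $\frac{1252923}{190} \approx 6594.3$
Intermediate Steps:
$c{\left(M \right)} = 90 + M^{2} - 728 M$
$\frac{c{\left(-813 \right)}}{m{\left(-903 \right)}} = \frac{90 + \left(-813\right)^{2} - -591864}{190} = \left(90 + 660969 + 591864\right) \frac{1}{190} = 1252923 \cdot \frac{1}{190} = \frac{1252923}{190}$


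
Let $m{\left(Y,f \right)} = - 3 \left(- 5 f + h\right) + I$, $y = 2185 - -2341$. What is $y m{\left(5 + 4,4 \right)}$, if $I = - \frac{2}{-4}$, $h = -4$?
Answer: $328135$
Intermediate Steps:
$y = 4526$ ($y = 2185 + 2341 = 4526$)
$I = \frac{1}{2}$ ($I = \left(-2\right) \left(- \frac{1}{4}\right) = \frac{1}{2} \approx 0.5$)
$m{\left(Y,f \right)} = \frac{25}{2} + 15 f$ ($m{\left(Y,f \right)} = - 3 \left(- 5 f - 4\right) + \frac{1}{2} = - 3 \left(-4 - 5 f\right) + \frac{1}{2} = \left(12 + 15 f\right) + \frac{1}{2} = \frac{25}{2} + 15 f$)
$y m{\left(5 + 4,4 \right)} = 4526 \left(\frac{25}{2} + 15 \cdot 4\right) = 4526 \left(\frac{25}{2} + 60\right) = 4526 \cdot \frac{145}{2} = 328135$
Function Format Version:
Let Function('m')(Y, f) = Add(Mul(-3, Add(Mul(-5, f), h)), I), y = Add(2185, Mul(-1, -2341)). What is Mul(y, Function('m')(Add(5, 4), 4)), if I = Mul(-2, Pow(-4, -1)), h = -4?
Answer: 328135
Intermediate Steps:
y = 4526 (y = Add(2185, 2341) = 4526)
I = Rational(1, 2) (I = Mul(-2, Rational(-1, 4)) = Rational(1, 2) ≈ 0.50000)
Function('m')(Y, f) = Add(Rational(25, 2), Mul(15, f)) (Function('m')(Y, f) = Add(Mul(-3, Add(Mul(-5, f), -4)), Rational(1, 2)) = Add(Mul(-3, Add(-4, Mul(-5, f))), Rational(1, 2)) = Add(Add(12, Mul(15, f)), Rational(1, 2)) = Add(Rational(25, 2), Mul(15, f)))
Mul(y, Function('m')(Add(5, 4), 4)) = Mul(4526, Add(Rational(25, 2), Mul(15, 4))) = Mul(4526, Add(Rational(25, 2), 60)) = Mul(4526, Rational(145, 2)) = 328135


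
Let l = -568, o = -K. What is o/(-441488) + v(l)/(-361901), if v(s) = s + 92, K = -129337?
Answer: -46597041349/159774948688 ≈ -0.29164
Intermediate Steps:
o = 129337 (o = -1*(-129337) = 129337)
v(s) = 92 + s
o/(-441488) + v(l)/(-361901) = 129337/(-441488) + (92 - 568)/(-361901) = 129337*(-1/441488) - 476*(-1/361901) = -129337/441488 + 476/361901 = -46597041349/159774948688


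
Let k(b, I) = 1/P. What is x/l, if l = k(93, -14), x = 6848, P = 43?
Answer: 294464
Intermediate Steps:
k(b, I) = 1/43
l = 1/43 ≈ 0.023256
x/l = 6848/(1/43) = 6848*43 = 294464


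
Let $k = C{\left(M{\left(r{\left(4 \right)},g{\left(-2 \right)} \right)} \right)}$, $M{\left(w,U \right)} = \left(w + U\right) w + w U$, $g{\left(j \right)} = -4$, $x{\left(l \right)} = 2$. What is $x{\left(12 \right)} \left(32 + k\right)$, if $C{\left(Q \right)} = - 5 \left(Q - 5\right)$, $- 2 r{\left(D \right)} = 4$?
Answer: $-86$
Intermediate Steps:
$r{\left(D \right)} = -2$ ($r{\left(D \right)} = \left(- \frac{1}{2}\right) 4 = -2$)
$M{\left(w,U \right)} = U w + w \left(U + w\right)$ ($M{\left(w,U \right)} = \left(U + w\right) w + U w = w \left(U + w\right) + U w = U w + w \left(U + w\right)$)
$C{\left(Q \right)} = 25 - 5 Q$ ($C{\left(Q \right)} = - 5 \left(-5 + Q\right) = 25 - 5 Q$)
$k = -75$ ($k = 25 - 5 \left(- 2 \left(-2 + 2 \left(-4\right)\right)\right) = 25 - 5 \left(- 2 \left(-2 - 8\right)\right) = 25 - 5 \left(\left(-2\right) \left(-10\right)\right) = 25 - 100 = -75$)
$x{\left(12 \right)} \left(32 + k\right) = 2 \left(32 - 75\right) = 2 \left(-43\right) = -86$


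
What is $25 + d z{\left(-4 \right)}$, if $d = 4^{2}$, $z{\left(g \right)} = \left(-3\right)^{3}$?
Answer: $-407$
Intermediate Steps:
$z{\left(g \right)} = -27$
$d = 16$
$25 + d z{\left(-4 \right)} = 25 + 16 \left(-27\right) = 25 - 432 = -407$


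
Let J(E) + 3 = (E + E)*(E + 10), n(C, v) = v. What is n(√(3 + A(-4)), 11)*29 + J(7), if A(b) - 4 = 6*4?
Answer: 554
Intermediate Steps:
A(b) = 28 (A(b) = 4 + 6*4 = 4 + 24 = 28)
J(E) = -3 + 2*E*(10 + E) (J(E) = -3 + (E + E)*(E + 10) = -3 + (2*E)*(10 + E) = -3 + 2*E*(10 + E))
n(√(3 + A(-4)), 11)*29 + J(7) = 11*29 + (-3 + 2*7² + 20*7) = 319 + (-3 + 2*49 + 140) = 319 + (-3 + 98 + 140) = 319 + 235 = 554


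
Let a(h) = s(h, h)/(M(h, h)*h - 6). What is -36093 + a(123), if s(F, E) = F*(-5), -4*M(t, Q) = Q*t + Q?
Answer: -1128519790/31267 ≈ -36093.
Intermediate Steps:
M(t, Q) = -Q/4 - Q*t/4 (M(t, Q) = -(Q*t + Q)/4 = -(Q + Q*t)/4 = -Q/4 - Q*t/4)
s(F, E) = -5*F
a(h) = -5*h/(-6 - h**2*(1 + h)/4) (a(h) = (-5*h)/((-h*(1 + h)/4)*h - 6) = (-5*h)/(-h**2*(1 + h)/4 - 6) = (-5*h)/(-6 - h**2*(1 + h)/4) = -5*h/(-6 - h**2*(1 + h)/4))
-36093 + a(123) = -36093 + 20*123/(24 + 123**2*(1 + 123)) = -36093 + 20*123/(24 + 15129*124) = -36093 + 20*123/(24 + 1875996) = -36093 + 20*123/1876020 = -36093 + 20*123*(1/1876020) = -36093 + 41/31267 = -1128519790/31267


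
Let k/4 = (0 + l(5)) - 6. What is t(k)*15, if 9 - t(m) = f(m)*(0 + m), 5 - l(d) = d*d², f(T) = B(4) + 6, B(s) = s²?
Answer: 166455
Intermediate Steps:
f(T) = 22 (f(T) = 4² + 6 = 16 + 6 = 22)
l(d) = 5 - d³ (l(d) = 5 - d*d² = 5 - d³)
k = -504 (k = 4*((0 + (5 - 1*5³)) - 6) = 4*((0 + (5 - 1*125)) - 6) = 4*((0 + (5 - 125)) - 6) = 4*((0 - 120) - 6) = 4*(-120 - 6) = 4*(-126) = -504)
t(m) = 9 - 22*m (t(m) = 9 - 22*(0 + m) = 9 - 22*m)
t(k)*15 = (9 - 22*(-504))*15 = (9 + 11088)*15 = 11097*15 = 166455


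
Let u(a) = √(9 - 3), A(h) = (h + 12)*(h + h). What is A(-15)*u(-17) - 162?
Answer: -162 + 90*√6 ≈ 58.454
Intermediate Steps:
A(h) = 2*h*(12 + h) (A(h) = (12 + h)*(2*h) = 2*h*(12 + h))
u(a) = √6
A(-15)*u(-17) - 162 = (2*(-15)*(12 - 15))*√6 - 162 = (2*(-15)*(-3))*√6 - 162 = 90*√6 - 162 = -162 + 90*√6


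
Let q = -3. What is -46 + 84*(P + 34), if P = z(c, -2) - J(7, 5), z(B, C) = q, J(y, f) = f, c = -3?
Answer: 2138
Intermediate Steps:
z(B, C) = -3
P = -8 (P = -3 - 1*5 = -3 - 5 = -8)
-46 + 84*(P + 34) = -46 + 84*(-8 + 34) = -46 + 84*26 = -46 + 2184 = 2138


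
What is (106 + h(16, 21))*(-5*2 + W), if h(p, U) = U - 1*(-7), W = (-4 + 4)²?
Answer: -1340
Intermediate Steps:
W = 0 (W = 0² = 0)
h(p, U) = 7 + U (h(p, U) = U + 7 = 7 + U)
(106 + h(16, 21))*(-5*2 + W) = (106 + (7 + 21))*(-5*2 + 0) = (106 + 28)*(-10 + 0) = 134*(-10) = -1340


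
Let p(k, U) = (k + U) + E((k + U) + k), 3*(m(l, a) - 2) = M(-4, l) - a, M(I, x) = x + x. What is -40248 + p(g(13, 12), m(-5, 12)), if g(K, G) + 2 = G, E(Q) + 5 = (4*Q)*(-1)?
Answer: -40307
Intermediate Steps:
M(I, x) = 2*x
E(Q) = -5 - 4*Q (E(Q) = -5 + (4*Q)*(-1) = -5 - 4*Q)
g(K, G) = -2 + G
m(l, a) = 2 - a/3 + 2*l/3 (m(l, a) = 2 + (2*l - a)/3 = 2 + (-a + 2*l)/3 = 2 + (-a/3 + 2*l/3) = 2 - a/3 + 2*l/3)
p(k, U) = -5 - 7*k - 3*U (p(k, U) = (k + U) + (-5 - 4*((k + U) + k)) = (U + k) + (-5 - 4*((U + k) + k)) = (U + k) + (-5 - 4*(U + 2*k)) = (U + k) + (-5 + (-8*k - 4*U)) = (U + k) + (-5 - 8*k - 4*U) = -5 - 7*k - 3*U)
-40248 + p(g(13, 12), m(-5, 12)) = -40248 + (-5 - 7*(-2 + 12) - 3*(2 - ⅓*12 + (⅔)*(-5))) = -40248 + (-5 - 7*10 - 3*(2 - 4 - 10/3)) = -40248 + (-5 - 70 - 3*(-16/3)) = -40248 + (-5 - 70 + 16) = -40248 - 59 = -40307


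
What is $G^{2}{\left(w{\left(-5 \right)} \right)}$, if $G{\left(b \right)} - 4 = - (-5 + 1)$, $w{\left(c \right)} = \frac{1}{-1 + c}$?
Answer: $64$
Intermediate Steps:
$G{\left(b \right)} = 8$ ($G{\left(b \right)} = 4 - \left(-5 + 1\right) = 4 - -4 = 4 + 4 = 8$)
$G^{2}{\left(w{\left(-5 \right)} \right)} = 8^{2} = 64$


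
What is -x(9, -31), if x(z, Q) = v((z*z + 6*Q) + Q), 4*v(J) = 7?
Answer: -7/4 ≈ -1.7500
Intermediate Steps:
v(J) = 7/4 (v(J) = (¼)*7 = 7/4)
x(z, Q) = 7/4
-x(9, -31) = -1*7/4 = -7/4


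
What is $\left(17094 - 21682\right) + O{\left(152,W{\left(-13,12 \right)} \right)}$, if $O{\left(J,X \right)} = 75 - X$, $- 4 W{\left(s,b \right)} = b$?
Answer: $-4510$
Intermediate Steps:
$W{\left(s,b \right)} = - \frac{b}{4}$
$\left(17094 - 21682\right) + O{\left(152,W{\left(-13,12 \right)} \right)} = \left(17094 - 21682\right) + \left(75 - \left(- \frac{1}{4}\right) 12\right) = -4588 + \left(75 - -3\right) = -4588 + \left(75 + 3\right) = -4588 + 78 = -4510$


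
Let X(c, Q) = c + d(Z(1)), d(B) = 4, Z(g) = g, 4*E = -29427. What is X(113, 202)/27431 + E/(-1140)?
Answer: 269248519/41695120 ≈ 6.4576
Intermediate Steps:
E = -29427/4 (E = (1/4)*(-29427) = -29427/4 ≈ -7356.8)
X(c, Q) = 4 + c (X(c, Q) = c + 4 = 4 + c)
X(113, 202)/27431 + E/(-1140) = (4 + 113)/27431 - 29427/4/(-1140) = 117*(1/27431) - 29427/4*(-1/1140) = 117/27431 + 9809/1520 = 269248519/41695120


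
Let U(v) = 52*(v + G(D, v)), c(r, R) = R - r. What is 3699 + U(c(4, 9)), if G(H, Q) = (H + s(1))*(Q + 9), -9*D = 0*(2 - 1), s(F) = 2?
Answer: 5415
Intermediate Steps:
D = 0 (D = -0*(2 - 1) = -0 = -⅑*0 = 0)
G(H, Q) = (2 + H)*(9 + Q) (G(H, Q) = (H + 2)*(Q + 9) = (2 + H)*(9 + Q))
U(v) = 936 + 156*v (U(v) = 52*(v + (18 + 2*v + 9*0 + 0*v)) = 52*(v + (18 + 2*v + 0 + 0)) = 52*(v + (18 + 2*v)) = 52*(18 + 3*v) = 936 + 156*v)
3699 + U(c(4, 9)) = 3699 + (936 + 156*(9 - 1*4)) = 3699 + (936 + 156*(9 - 4)) = 3699 + (936 + 156*5) = 3699 + (936 + 780) = 3699 + 1716 = 5415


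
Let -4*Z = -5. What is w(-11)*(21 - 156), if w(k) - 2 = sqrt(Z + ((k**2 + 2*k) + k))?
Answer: -270 - 135*sqrt(357)/2 ≈ -1545.4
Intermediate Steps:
Z = 5/4 (Z = -1/4*(-5) = 5/4 ≈ 1.2500)
w(k) = 2 + sqrt(5/4 + k**2 + 3*k) (w(k) = 2 + sqrt(5/4 + ((k**2 + 2*k) + k)) = 2 + sqrt(5/4 + (k**2 + 3*k)) = 2 + sqrt(5/4 + k**2 + 3*k))
w(-11)*(21 - 156) = (2 + sqrt(5 + 4*(-11)**2 + 12*(-11))/2)*(21 - 156) = (2 + sqrt(5 + 4*121 - 132)/2)*(-135) = (2 + sqrt(5 + 484 - 132)/2)*(-135) = (2 + sqrt(357)/2)*(-135) = -270 - 135*sqrt(357)/2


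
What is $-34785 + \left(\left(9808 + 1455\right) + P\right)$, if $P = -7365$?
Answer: $-30887$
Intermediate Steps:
$-34785 + \left(\left(9808 + 1455\right) + P\right) = -34785 + \left(\left(9808 + 1455\right) - 7365\right) = -34785 + \left(11263 - 7365\right) = -34785 + 3898 = -30887$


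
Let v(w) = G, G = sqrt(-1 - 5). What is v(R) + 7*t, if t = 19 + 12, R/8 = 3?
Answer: 217 + I*sqrt(6) ≈ 217.0 + 2.4495*I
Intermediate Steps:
R = 24 (R = 8*3 = 24)
t = 31
G = I*sqrt(6) (G = sqrt(-6) = I*sqrt(6) ≈ 2.4495*I)
v(w) = I*sqrt(6)
v(R) + 7*t = I*sqrt(6) + 7*31 = I*sqrt(6) + 217 = 217 + I*sqrt(6)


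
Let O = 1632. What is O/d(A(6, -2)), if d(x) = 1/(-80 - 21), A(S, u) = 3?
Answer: -164832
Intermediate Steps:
d(x) = -1/101 (d(x) = 1/(-101) = -1/101)
O/d(A(6, -2)) = 1632/(-1/101) = 1632*(-101) = -164832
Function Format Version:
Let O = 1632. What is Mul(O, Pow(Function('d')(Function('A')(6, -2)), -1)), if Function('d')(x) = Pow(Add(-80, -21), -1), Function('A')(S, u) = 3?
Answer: -164832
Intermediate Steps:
Function('d')(x) = Rational(-1, 101) (Function('d')(x) = Pow(-101, -1) = Rational(-1, 101))
Mul(O, Pow(Function('d')(Function('A')(6, -2)), -1)) = Mul(1632, Pow(Rational(-1, 101), -1)) = Mul(1632, -101) = -164832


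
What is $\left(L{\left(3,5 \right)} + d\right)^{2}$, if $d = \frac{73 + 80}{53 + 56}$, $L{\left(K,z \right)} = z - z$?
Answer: $\frac{23409}{11881} \approx 1.9703$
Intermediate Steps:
$L{\left(K,z \right)} = 0$
$d = \frac{153}{109} \approx 1.4037$
$\left(L{\left(3,5 \right)} + d\right)^{2} = \left(0 + \frac{153}{109}\right)^{2} = \left(\frac{153}{109}\right)^{2} = \frac{23409}{11881}$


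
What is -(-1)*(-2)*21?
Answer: -42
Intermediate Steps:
-(-1)*(-2)*21 = -1*2*21 = -2*21 = -42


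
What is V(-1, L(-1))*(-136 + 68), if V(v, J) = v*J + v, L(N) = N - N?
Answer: 68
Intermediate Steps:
L(N) = 0
V(v, J) = v + J*v (V(v, J) = J*v + v = v + J*v)
V(-1, L(-1))*(-136 + 68) = (-(1 + 0))*(-136 + 68) = -1*1*(-68) = -1*(-68) = 68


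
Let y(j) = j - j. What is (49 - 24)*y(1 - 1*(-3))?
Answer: 0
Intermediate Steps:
y(j) = 0
(49 - 24)*y(1 - 1*(-3)) = (49 - 24)*0 = 25*0 = 0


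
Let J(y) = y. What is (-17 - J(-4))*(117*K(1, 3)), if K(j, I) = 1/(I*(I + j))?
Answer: -507/4 ≈ -126.75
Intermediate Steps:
K(j, I) = 1/(I*(I + j))
(-17 - J(-4))*(117*K(1, 3)) = (-17 - 1*(-4))*(117*(1/(3*(3 + 1)))) = (-17 + 4)*(117*((1/3)/4)) = -1521*(1/3)*(1/4) = -1521/12 = -13*39/4 = -507/4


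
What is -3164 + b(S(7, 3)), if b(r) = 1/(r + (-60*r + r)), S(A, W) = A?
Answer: -1284585/406 ≈ -3164.0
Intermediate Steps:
b(r) = -1/(58*r) (b(r) = 1/(r - 59*r) = 1/(-58*r) = -1/(58*r))
-3164 + b(S(7, 3)) = -3164 - 1/58/7 = -3164 - 1/58*1/7 = -3164 - 1/406 = -1284585/406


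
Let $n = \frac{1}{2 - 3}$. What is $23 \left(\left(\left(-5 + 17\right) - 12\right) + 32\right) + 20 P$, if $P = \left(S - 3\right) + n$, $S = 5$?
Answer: $756$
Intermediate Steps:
$n = -1$ ($n = \frac{1}{-1} = -1$)
$P = 1$ ($P = \left(5 - 3\right) - 1 = 2 - 1 = 1$)
$23 \left(\left(\left(-5 + 17\right) - 12\right) + 32\right) + 20 P = 23 \left(\left(\left(-5 + 17\right) - 12\right) + 32\right) + 20 \cdot 1 = 23 \left(\left(12 - 12\right) + 32\right) + 20 = 23 \left(0 + 32\right) + 20 = 23 \cdot 32 + 20 = 736 + 20 = 756$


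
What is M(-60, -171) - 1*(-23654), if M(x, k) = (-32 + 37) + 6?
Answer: 23665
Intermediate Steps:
M(x, k) = 11 (M(x, k) = 5 + 6 = 11)
M(-60, -171) - 1*(-23654) = 11 - 1*(-23654) = 11 + 23654 = 23665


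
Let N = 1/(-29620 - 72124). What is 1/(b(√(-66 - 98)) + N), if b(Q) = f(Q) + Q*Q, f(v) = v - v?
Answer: -101744/16686017 ≈ -0.0060976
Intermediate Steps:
f(v) = 0
b(Q) = Q² (b(Q) = 0 + Q*Q = 0 + Q² = Q²)
N = -1/101744 (N = 1/(-101744) = -1/101744 ≈ -9.8286e-6)
1/(b(√(-66 - 98)) + N) = 1/((√(-66 - 98))² - 1/101744) = 1/((√(-164))² - 1/101744) = 1/((2*I*√41)² - 1/101744) = 1/(-164 - 1/101744) = 1/(-16686017/101744) = -101744/16686017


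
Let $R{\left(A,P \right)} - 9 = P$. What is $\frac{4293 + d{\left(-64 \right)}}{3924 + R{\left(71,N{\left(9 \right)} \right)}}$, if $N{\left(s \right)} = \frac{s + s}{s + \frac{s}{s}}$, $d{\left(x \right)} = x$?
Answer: $\frac{21145}{19674} \approx 1.0748$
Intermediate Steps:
$N{\left(s \right)} = \frac{2 s}{1 + s}$ ($N{\left(s \right)} = \frac{2 s}{s + 1} = \frac{2 s}{1 + s}$)
$R{\left(A,P \right)} = 9 + P$
$\frac{4293 + d{\left(-64 \right)}}{3924 + R{\left(71,N{\left(9 \right)} \right)}} = \frac{4293 - 64}{3924 + \left(9 + 2 \cdot 9 \frac{1}{1 + 9}\right)} = \frac{4229}{3924 + \left(9 + 2 \cdot 9 \cdot \frac{1}{10}\right)} = \frac{4229}{3924 + \left(9 + \frac{9}{5}\right)} = \frac{4229}{3924 + \frac{54}{5}} = \frac{4229}{\frac{19674}{5}} = 4229 \cdot \frac{5}{19674} = \frac{21145}{19674}$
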